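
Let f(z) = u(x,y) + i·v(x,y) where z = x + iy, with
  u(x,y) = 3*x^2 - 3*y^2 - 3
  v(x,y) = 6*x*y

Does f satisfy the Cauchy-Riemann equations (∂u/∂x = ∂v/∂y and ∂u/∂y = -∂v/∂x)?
∂u/∂x = 6*x
∂v/∂y = 6*x
∂u/∂y = -6*y
∂v/∂x = 6*y
∂u/∂x = ∂v/∂y and ∂u/∂y = -∂v/∂x hold identically; f is analytic.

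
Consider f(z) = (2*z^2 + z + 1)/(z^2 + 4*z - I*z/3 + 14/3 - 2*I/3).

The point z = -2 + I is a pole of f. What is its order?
1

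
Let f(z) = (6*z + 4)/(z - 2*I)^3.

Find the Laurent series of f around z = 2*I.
(4 + 12*I)/(z - 2*I)^3 + 6/(z - 2*I)^2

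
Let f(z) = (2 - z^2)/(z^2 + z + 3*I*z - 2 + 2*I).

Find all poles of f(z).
{-1 - I, -2*I}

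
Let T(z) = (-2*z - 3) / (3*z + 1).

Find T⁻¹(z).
Set w = T(z) = (-2*z - 3) / (3*z + 1) and solve for z:
  w*(3*z + 1) = -2*z - 3
  w + z*(3*w + 2) + 3 = 0
  z*(3*w + 2) = -w - 3
  z = (w + 3)/(-3*w - 2)
Renaming the variable, T⁻¹(z) = (z + 3)/(-3*z - 2) = (-z - 3)/(3*z + 2).
(Check: ad - bc = 7 ≠ 0, so T is invertible.)

Final answer: (-z - 3)/(3*z + 2)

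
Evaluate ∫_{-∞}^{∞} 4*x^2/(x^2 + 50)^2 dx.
sqrt(2)*pi/5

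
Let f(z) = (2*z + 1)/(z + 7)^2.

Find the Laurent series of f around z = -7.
Put w = z - (-7), i.e. z = w - 7. The denominator is w^2, so it suffices to rewrite the numerator in powers of w.

P(z) = 2*z + 1
P(w - 7) = -13 + 2*w

Dividing each term by w^2:
  f = -13/w^2 + 2/w

Substituting back w = z + 7:
  f(z) = -13/(z + 7)^2 + 2/(z + 7)

The series is finite because the numerator is a polynomial; the negative powers form the principal part, and the coefficient of 1/(z + 7) gives Res(f, -7) = 2.

Final answer: -13/(z + 7)^2 + 2/(z + 7)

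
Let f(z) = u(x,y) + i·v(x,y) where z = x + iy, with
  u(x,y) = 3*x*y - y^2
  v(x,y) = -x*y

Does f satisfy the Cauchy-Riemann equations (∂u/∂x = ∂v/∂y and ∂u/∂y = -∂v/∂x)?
∂u/∂x = 3*y
∂v/∂y = -x
∂u/∂y = 3*x - 2*y
∂v/∂x = -y
∂u/∂x ≠ ∂v/∂y and ∂u/∂y ≠ -∂v/∂x; the Cauchy-Riemann equations are not satisfied, so f is not analytic.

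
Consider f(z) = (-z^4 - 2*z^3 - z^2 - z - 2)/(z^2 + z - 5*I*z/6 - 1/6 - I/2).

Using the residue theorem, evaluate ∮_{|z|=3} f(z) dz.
By the residue theorem, ∮_C f(z) dz = 2πi · (sum of the residues of f at the poles inside |z| = 3).

The denominator factors as (z - I/2)*(z + 1 - I/3), so the singularities of f are simple poles at z = I/2, z = -1 + I/3.
  |I/2|² = 1/4 < 9 = 3², so this pole is inside the contour.
  |-1 + I/3|² = 10/9 < 9 = 3², so this pole is inside the contour.

With P(z) = -z^4 - 2*z^3 - z^2 - z - 2 and Q(z) = z^2 + z - 5*I*z/6 - 1/6 - I/2, each pole is simple, so Res(f, z₀) = P(z₀)/Q'(z₀) with Q'(z) = 2*z + 1 - 5*I/6.
  Res(f, I/2) = P(I/2)/Q'(I/2) = (-29/16 - I/4)/(1 + I/6) = -267/148 + 15*I/296
  Res(f, -1 + I/3) = P(-1 + I/3)/Q'(-1 + I/3) = (-73/81 - 11*I/27)/(-1 - I/6) = 314/333 + 250*I/999

Sum of residues inside C: -31/36 + 65*I/216
∮_C f(z) dz = 2πi · (-31/36 + 65*I/216) = pi*(-65/108 - 31*I/18)

Final answer: pi*(-65/108 - 31*I/18)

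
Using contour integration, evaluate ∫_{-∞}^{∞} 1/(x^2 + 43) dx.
Let f(z) = 1/(z^2 + 43). The denominator has no real zeros and deg Q - deg P = 2 ≥ 2, so the integral of f over the upper semicircle |z| = R tends to 0 as R → ∞. Closing the contour in the upper half-plane,
  ∫_{-∞}^{∞} f(x) dx = 2πi · Σ Res(f, z_k)  over the poles with Im z_k > 0.

Zeros of the denominator: z^2 + 43 = 0 gives z = ±sqrt(43)*I.
Upper half-plane: z = sqrt(43)*I (simple).

Each pole is a simple zero of Q(z) = z^2 + 43, so Res(f, z₀) = P(z₀)/Q'(z₀) with P(z) = 1, Q'(z) = 2*z:
  Res(f, sqrt(43)*I) = (1)/(2*sqrt(43)*I) = -sqrt(43)*I/86

∫_{-∞}^{∞} f(x) dx = 2πi · (-sqrt(43)*I/86) = sqrt(43)*pi/43

Final answer: sqrt(43)*pi/43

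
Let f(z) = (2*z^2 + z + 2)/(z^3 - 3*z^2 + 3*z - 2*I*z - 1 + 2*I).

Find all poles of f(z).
The singularities of f are the zeros of the denominator. Factoring,
  z^3 - 3*z^2 + 3*z - 2*I*z - 1 + 2*I = (z - 1)*(z - 2 - I)*(z + I)
so the candidates are z = 1, z = 2 + I, z = -I.

Check the numerator P(z) = 2*z^2 + z + 2 at each one:
  P(1) = 5 ≠ 0, so z = 1 is a (simple) pole.
  P(2 + I) = 10 + 9*I ≠ 0, so z = 2 + I is a (simple) pole.
  P(-I) = -I ≠ 0, so z = -I is a (simple) pole.

Poles of f: {-I, 1, 2 + I}

Final answer: {-I, 1, 2 + I}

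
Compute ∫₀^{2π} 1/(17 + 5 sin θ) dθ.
Call the integral J. The integrand is 2π-periodic and we integrate over a full period, so shifting θ does not change the value (θ → θ + π/2 turns sin θ into cos θ). Hence
  J = ∫₀^{2π} dθ/(17 + 5 cos θ).
Put z = e^{iθ}: then cos θ = (z + 1/z)/2, dθ = dz/(iz), and z runs once counterclockwise around |z| = 1:
  J = ∮_{|z|=1} 1/(17 + 5*(z + 1/z)/2) · dz/(iz) = (2/i) ∮_{|z|=1} dz/(5*z^2 + 34*z + 5).
The roots of 5*z^2 + 34*z + 5 are z = (-17 ± sqrt(17^2 - 5^2))/5, with sqrt(264) = 2*sqrt(66); their product is 1, so only z₊ = -17/5 + 2*sqrt(66)/5 lies inside the unit circle (z₋ = -17/5 - 2*sqrt(66)/5 lies outside).
z₊ is a simple zero of q(z) = 5*z^2 + 34*z + 5, so Res(1/q, z₊) = 1/q'(z₊) with q'(z) = 10*z + 34; and q'(z₊) = 5*(z₊ - z₋) = 4*sqrt(66).
Therefore J = (2/i) · 2πi · 1/(4*sqrt(66)) = 2*pi/(2*sqrt(66)) = sqrt(66)*pi/66

Final answer: sqrt(66)*pi/66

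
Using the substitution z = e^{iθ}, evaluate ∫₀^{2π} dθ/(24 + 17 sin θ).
Call the integral J. The integrand is 2π-periodic and we integrate over a full period, so shifting θ does not change the value (θ → θ + π/2 turns sin θ into cos θ). Hence
  J = ∫₀^{2π} dθ/(24 + 17 cos θ).
Put z = e^{iθ}: then cos θ = (z + 1/z)/2, dθ = dz/(iz), and z runs once counterclockwise around |z| = 1:
  J = ∮_{|z|=1} 1/(24 + 17*(z + 1/z)/2) · dz/(iz) = (2/i) ∮_{|z|=1} dz/(17*z^2 + 48*z + 17).
The roots of 17*z^2 + 48*z + 17 are z = (-24 ± sqrt(24^2 - 17^2))/17, with sqrt(287) = sqrt(287); their product is 1, so only z₊ = -24/17 + sqrt(287)/17 lies inside the unit circle (z₋ = -24/17 - sqrt(287)/17 lies outside).
z₊ is a simple zero of q(z) = 17*z^2 + 48*z + 17, so Res(1/q, z₊) = 1/q'(z₊) with q'(z) = 34*z + 48; and q'(z₊) = 17*(z₊ - z₋) = 2*sqrt(287).
Therefore J = (2/i) · 2πi · 1/(2*sqrt(287)) = 2*pi/(sqrt(287)) = 2*sqrt(287)*pi/287

Final answer: 2*sqrt(287)*pi/287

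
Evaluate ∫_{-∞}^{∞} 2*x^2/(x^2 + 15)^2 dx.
Let f(z) = 2*z^2/(z^2 + 15)^2. The denominator has no real zeros and deg Q - deg P = 2 ≥ 2, so the integral of f over the upper semicircle |z| = R tends to 0 as R → ∞. Closing the contour in the upper half-plane,
  ∫_{-∞}^{∞} f(x) dx = 2πi · Σ Res(f, z_k)  over the poles with Im z_k > 0.

Zeros of the denominator: z^2 + 15 = 0 gives z = ±sqrt(15)*I.
Upper half-plane: z = sqrt(15)*I (a pole of order 2).

Write f(z) = g(z)/(z - sqrt(15)*I)^2 with g(z) = 2*z^2/(z + sqrt(15)*I)^2. For a double pole, Res(f, z₀) = g'(z₀):
  g'(z) = 4*sqrt(15)*I*z/(z + sqrt(15)*I)^3
  Res(f, sqrt(15)*I) = g'(sqrt(15)*I) = -sqrt(15)*I/30

∫_{-∞}^{∞} f(x) dx = 2πi · (-sqrt(15)*I/30) = sqrt(15)*pi/15

Final answer: sqrt(15)*pi/15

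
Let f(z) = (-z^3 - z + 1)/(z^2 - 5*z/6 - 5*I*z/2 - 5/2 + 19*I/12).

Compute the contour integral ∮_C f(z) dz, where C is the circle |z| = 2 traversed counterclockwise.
By the residue theorem, ∮_C f(z) dz = 2πi · (sum of the residues of f at the poles inside |z| = 2).

The denominator factors as (z + 2/3 - 3*I/2)*(z - 3/2 - I), so the singularities of f are simple poles at z = -2/3 + 3*I/2, z = 3/2 + I.
  |-2/3 + 3*I/2|² = 97/36 < 4 = 2², so this pole is inside the contour.
  |3/2 + I|² = 13/4 < 4 = 2², so this pole is inside the contour.

With P(z) = -z^3 - z + 1 and Q(z) = z^2 - 5*z/6 - 5*I*z/2 - 5/2 + 19*I/12, each pole is simple, so Res(f, z₀) = P(z₀)/Q'(z₀) with Q'(z) = 2*z - 5/6 - 5*I/2.
  Res(f, -2/3 + 3*I/2) = P(-2/3 + 3*I/2)/Q'(-2/3 + 3*I/2) = (-137/54 - I/8)/(-13/6 + I/2) = 7043/6408 + 665*I/2136
  Res(f, 3/2 + I) = P(3/2 + I)/Q'(3/2 + I) = (5/8 - 27*I/4)/(13/6 - I/2) = 681/712 - 2061*I/712

Sum of residues inside C: 37/18 - 31*I/12
∮_C f(z) dz = 2πi · (37/18 - 31*I/12) = pi*(31/6 + 37*I/9)

Final answer: pi*(31/6 + 37*I/9)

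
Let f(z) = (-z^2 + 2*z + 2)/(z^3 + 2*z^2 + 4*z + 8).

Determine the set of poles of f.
The singularities of f are the zeros of the denominator. Factoring,
  z^3 + 2*z^2 + 4*z + 8 = (z + 2)*(z - 2*I)*(z + 2*I)
so the candidates are z = -2, z = 2*I, z = -2*I.

Check the numerator P(z) = -z^2 + 2*z + 2 at each one:
  P(-2) = -6 ≠ 0, so z = -2 is a (simple) pole.
  P(2*I) = 6 + 4*I ≠ 0, so z = 2*I is a (simple) pole.
  P(-2*I) = 6 - 4*I ≠ 0, so z = -2*I is a (simple) pole.

Poles of f: {-2, -2*I, 2*I}

Final answer: {-2, -2*I, 2*I}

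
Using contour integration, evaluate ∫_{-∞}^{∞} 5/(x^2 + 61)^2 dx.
Let f(z) = 5/(z^2 + 61)^2. The denominator has no real zeros and deg Q - deg P = 4 ≥ 2, so the integral of f over the upper semicircle |z| = R tends to 0 as R → ∞. Closing the contour in the upper half-plane,
  ∫_{-∞}^{∞} f(x) dx = 2πi · Σ Res(f, z_k)  over the poles with Im z_k > 0.

Zeros of the denominator: z^2 + 61 = 0 gives z = ±sqrt(61)*I.
Upper half-plane: z = sqrt(61)*I (a pole of order 2).

Write f(z) = g(z)/(z - sqrt(61)*I)^2 with g(z) = 5/(z + sqrt(61)*I)^2. For a double pole, Res(f, z₀) = g'(z₀):
  g'(z) = -10/(z + sqrt(61)*I)^3
  Res(f, sqrt(61)*I) = g'(sqrt(61)*I) = -5*sqrt(61)*I/14884

∫_{-∞}^{∞} f(x) dx = 2πi · (-5*sqrt(61)*I/14884) = 5*sqrt(61)*pi/7442

Final answer: 5*sqrt(61)*pi/7442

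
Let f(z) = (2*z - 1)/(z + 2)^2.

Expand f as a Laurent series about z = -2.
Put w = z - (-2), i.e. z = w - 2. The denominator is w^2, so it suffices to rewrite the numerator in powers of w.

P(z) = 2*z - 1
P(w - 2) = -5 + 2*w

Dividing each term by w^2:
  f = -5/w^2 + 2/w

Substituting back w = z + 2:
  f(z) = -5/(z + 2)^2 + 2/(z + 2)

The series is finite because the numerator is a polynomial; the negative powers form the principal part, and the coefficient of 1/(z + 2) gives Res(f, -2) = 2.

Final answer: -5/(z + 2)^2 + 2/(z + 2)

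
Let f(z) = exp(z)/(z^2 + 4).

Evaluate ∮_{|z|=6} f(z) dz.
By the residue theorem, ∮_C f(z) dz = 2πi · (sum of the residues of f at the poles inside |z| = 6).

The denominator factors as (z + 2*I)*(z - 2*I), so the singularities of f are simple poles at z = -2*I, z = 2*I.
  |-2*I|² = 4 < 36 = 6², so this pole is inside the contour.
  |2*I|² = 4 < 36 = 6², so this pole is inside the contour.

With P(z) = exp(z) and Q(z) = z^2 + 4, each pole is simple, so Res(f, z₀) = P(z₀)/Q'(z₀) with Q'(z) = 2*z.
  Res(f, -2*I) = P(-2*I)/Q'(-2*I) = (exp(-2*I))/(-4*I) = I*exp(-2*I)/4
  Res(f, 2*I) = P(2*I)/Q'(2*I) = (exp(2*I))/(4*I) = -I*exp(2*I)/4

Sum of residues inside C: I*exp(-2*I)/4 - I*exp(2*I)/4
∮_C f(z) dz = 2πi · (I*exp(-2*I)/4 - I*exp(2*I)/4) = pi*exp(2*I)/2 - pi*exp(-2*I)/2

Final answer: pi*exp(2*I)/2 - pi*exp(-2*I)/2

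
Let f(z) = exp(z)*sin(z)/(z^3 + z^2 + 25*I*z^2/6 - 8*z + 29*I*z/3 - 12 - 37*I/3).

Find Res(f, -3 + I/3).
Write f(z) = P(z)/Q(z) with P(z) = exp(z)*sin(z) and Q(z) = z^3 + z^2 + 25*I*z^2/6 - 8*z + 29*I*z/3 - 12 - 37*I/3.
The denominator factors as Q(z) = (z + 3 - I/3)*(z - 1 + 3*I)*(z - 1 + 3*I/2), so z = -3 + I/3 is a simple zero of Q and P is analytic there; z = -3 + I/3 is therefore a simple pole and
  Res(f, z₀) = P(z₀)/Q'(z₀).

Q'(z) = 3*z^2 + 2*z + 25*I*z/3 - 8 + 29*I/3, so Q'(-3 + I/3) = 89/9 - 62*I/3.
P(-3 + I/3) = -exp(-3 + I/3)*sin(3 - I/3).

Res(f, -3 + I/3) = (-exp(-3 + I/3)*sin(3 - I/3))/(89/9 - 62*I/3) = (-801/42517 - 1674*I/42517)*exp(-3 + I/3)*sin(3 - I/3)

Final answer: (-801/42517 - 1674*I/42517)*exp(-3 + I/3)*sin(3 - I/3)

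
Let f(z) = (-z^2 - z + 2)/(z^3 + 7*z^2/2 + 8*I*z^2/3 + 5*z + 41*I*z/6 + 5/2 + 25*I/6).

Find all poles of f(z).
The singularities of f are the zeros of the denominator. Factoring,
  z^3 + 7*z^2/2 + 8*I*z^2/3 + 5*z + 41*I*z/6 + 5/2 + 25*I/6 = (z + 1)*(z + 1 + 3*I)*(z + 3/2 - I/3)
so the candidates are z = -1, z = -1 - 3*I, z = -3/2 + I/3.

Check the numerator P(z) = -z^2 - z + 2 at each one:
  P(-1) = 2 ≠ 0, so z = -1 is a (simple) pole.
  P(-1 - 3*I) = 11 - 3*I ≠ 0, so z = -1 - 3*I is a (simple) pole.
  P(-3/2 + I/3) = 49/36 + 2*I/3 ≠ 0, so z = -3/2 + I/3 is a (simple) pole.

Poles of f: {-3/2 + I/3, -1 - 3*I, -1}

Final answer: {-3/2 + I/3, -1 - 3*I, -1}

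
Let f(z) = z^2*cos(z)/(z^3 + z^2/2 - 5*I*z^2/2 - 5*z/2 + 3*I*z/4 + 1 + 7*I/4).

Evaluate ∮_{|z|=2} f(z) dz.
By the residue theorem, ∮_C f(z) dz = 2πi · (sum of the residues of f at the poles inside |z| = 2).

The denominator factors as (z + 1 - 3*I/2)*(z + 1/2 - I)*(z - 1), so the singularities of f are simple poles at z = -1 + 3*I/2, z = -1/2 + I, z = 1.
  |-1 + 3*I/2|² = 13/4 < 4 = 2², so this pole is inside the contour.
  |-1/2 + I|² = 5/4 < 4 = 2², so this pole is inside the contour.
  |1|² = 1 < 4 = 2², so this pole is inside the contour.

With P(z) = z^2*cos(z) and Q(z) = z^3 + z^2/2 - 5*I*z^2/2 - 5*z/2 + 3*I*z/4 + 1 + 7*I/4, each pole is simple, so Res(f, z₀) = P(z₀)/Q'(z₀) with Q'(z) = 3*z^2 + z - 5*I*z - 5/2 + 3*I/4.
  Res(f, -1 + 3*I/2) = P(-1 + 3*I/2)/Q'(-1 + 3*I/2) = ((-5/4 - 3*I)*cos(1 - 3*I/2))/(1/4 - 7*I/4) = (79/50 - 47*I/50)*cos(1 - 3*I/2)
  Res(f, -1/2 + I) = P(-1/2 + I)/Q'(-1/2 + I) = ((-3/4 - I)*cos(1/2 - I))/(-1/4 + 5*I/4) = (-17/26 + 19*I/26)*cos(1/2 - I)
  Res(f, 1) = P(1)/Q'(1) = (cos(1))/(3/2 - 17*I/4) = (24/325 + 68*I/325)*cos(1)

Sum of residues inside C: (24/325 + 68*I/325)*cos(1) + (-17/26 + 19*I/26)*cos(1/2 - I) + (79/50 - 47*I/50)*cos(1 - 3*I/2)
∮_C f(z) dz = 2πi · ((24/325 + 68*I/325)*cos(1) + (-17/26 + 19*I/26)*cos(1/2 - I) + (79/50 - 47*I/50)*cos(1 - 3*I/2)) = pi*(-19/13 - 17*I/13)*cos(1/2 - I) + pi*(-136/325 + 48*I/325)*cos(1) + pi*(47/25 + 79*I/25)*cos(1 - 3*I/2)

Final answer: pi*(-19/13 - 17*I/13)*cos(1/2 - I) + pi*(-136/325 + 48*I/325)*cos(1) + pi*(47/25 + 79*I/25)*cos(1 - 3*I/2)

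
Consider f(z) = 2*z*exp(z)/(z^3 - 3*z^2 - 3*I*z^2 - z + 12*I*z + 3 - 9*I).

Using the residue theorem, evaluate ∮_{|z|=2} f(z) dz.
exp(1)*pi*(6/13 - 4*I/13)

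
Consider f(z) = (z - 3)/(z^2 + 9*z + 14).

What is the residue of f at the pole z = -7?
Write f(z) = P(z)/Q(z) with P(z) = z - 3 and Q(z) = z^2 + 9*z + 14.
The denominator factors as Q(z) = (z + 2)*(z + 7), so z = -7 is a simple zero of Q and P is analytic there; z = -7 is therefore a simple pole and
  Res(f, z₀) = P(z₀)/Q'(z₀).

Q'(z) = 2*z + 9, so Q'(-7) = -5.
P(-7) = -10.

Res(f, -7) = (-10)/(-5) = 2

Final answer: 2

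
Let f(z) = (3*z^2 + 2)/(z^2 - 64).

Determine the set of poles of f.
The singularities of f are the zeros of the denominator. Factoring,
  z^2 - 64 = (z - 8)*(z + 8)
so the candidates are z = 8, z = -8.

Check the numerator P(z) = 3*z^2 + 2 at each one:
  P(8) = 194 ≠ 0, so z = 8 is a (simple) pole.
  P(-8) = 194 ≠ 0, so z = -8 is a (simple) pole.

Poles of f: {-8, 8}

Final answer: {-8, 8}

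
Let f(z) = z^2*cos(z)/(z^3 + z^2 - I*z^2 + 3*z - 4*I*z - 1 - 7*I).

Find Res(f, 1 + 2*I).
Write f(z) = P(z)/Q(z) with P(z) = z^2*cos(z) and Q(z) = z^3 + z^2 - I*z^2 + 3*z - 4*I*z - 1 - 7*I.
The denominator factors as Q(z) = (z + 1 + 2*I)*(z - 1 - 2*I)*(z + 1 - I), so z = 1 + 2*I is a simple zero of Q and P is analytic there; z = 1 + 2*I is therefore a simple pole and
  Res(f, z₀) = P(z₀)/Q'(z₀).

Q'(z) = 3*z^2 + 2*z - 2*I*z + 3 - 4*I, so Q'(1 + 2*I) = 10*I.
P(1 + 2*I) = (-3 + 4*I)*cos(1 + 2*I).

Res(f, 1 + 2*I) = ((-3 + 4*I)*cos(1 + 2*I))/(10*I) = (2/5 + 3*I/10)*cos(1 + 2*I)

Final answer: (2/5 + 3*I/10)*cos(1 + 2*I)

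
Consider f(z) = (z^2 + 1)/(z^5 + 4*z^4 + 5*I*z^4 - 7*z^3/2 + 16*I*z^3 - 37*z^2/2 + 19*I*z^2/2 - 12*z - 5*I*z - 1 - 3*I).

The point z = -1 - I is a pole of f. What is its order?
Factor the denominator:
  z^5 + 4*z^4 + 5*I*z^4 - 7*z^3/2 + 16*I*z^3 - 37*z^2/2 + 19*I*z^2/2 - 12*z - 5*I*z - 1 - 3*I = (z + 1 + I)^3*(z + 1/2 + 3*I/2)*(z + 1/2 + I/2)

The numerator P(z) = z^2 + 1 has P(-1 - I) = 1 + 2*I ≠ 0, so no factor of (z + 1 + I) cancels.
Near z = -1 - I we can therefore write f(z) = g(z)/(z + 1 + I)^3 with g analytic at -1 - I and g(-1 - I) ≠ 0 (g is the numerator divided by the remaining denominator factors).

Hence z = -1 - I is a pole of order 3.

Final answer: 3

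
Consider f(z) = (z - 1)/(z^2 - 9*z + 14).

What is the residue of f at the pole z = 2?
Write f(z) = P(z)/Q(z) with P(z) = z - 1 and Q(z) = z^2 - 9*z + 14.
The denominator factors as Q(z) = (z - 7)*(z - 2), so z = 2 is a simple zero of Q and P is analytic there; z = 2 is therefore a simple pole and
  Res(f, z₀) = P(z₀)/Q'(z₀).

Q'(z) = 2*z - 9, so Q'(2) = -5.
P(2) = 1.

Res(f, 2) = (1)/(-5) = -1/5

Final answer: -1/5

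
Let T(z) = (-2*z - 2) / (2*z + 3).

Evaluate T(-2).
Substitute z = -2:
  numerator:   -2*(-2) - 2 = 2
  denominator: 2*(-2) + 3 = -1
T(-2) = (2)/(-1) = -2

Final answer: -2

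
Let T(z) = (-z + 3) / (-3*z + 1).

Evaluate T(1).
Substitute z = 1:
  numerator:   -(1) + 3 = 2
  denominator: -3*(1) + 1 = -2
T(1) = (2)/(-2) = -1

Final answer: -1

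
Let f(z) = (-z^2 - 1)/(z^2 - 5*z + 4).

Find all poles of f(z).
The singularities of f are the zeros of the denominator. Factoring,
  z^2 - 5*z + 4 = (z - 4)*(z - 1)
so the candidates are z = 4, z = 1.

Check the numerator P(z) = -z^2 - 1 at each one:
  P(4) = -17 ≠ 0, so z = 4 is a (simple) pole.
  P(1) = -2 ≠ 0, so z = 1 is a (simple) pole.

Poles of f: {1, 4}

Final answer: {1, 4}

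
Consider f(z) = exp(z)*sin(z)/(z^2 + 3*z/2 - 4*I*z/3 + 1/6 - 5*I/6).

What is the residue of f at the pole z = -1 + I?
(18/25 + 24*I/25)*exp(-1 + I)*sin(1 - I)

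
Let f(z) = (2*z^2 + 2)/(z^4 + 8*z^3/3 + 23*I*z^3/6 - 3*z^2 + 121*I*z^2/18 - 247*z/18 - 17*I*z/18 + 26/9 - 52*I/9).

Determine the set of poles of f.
The singularities of f are the zeros of the denominator. Factoring,
  z^4 + 8*z^3/3 + 23*I*z^3/6 - 3*z^2 + 121*I*z^2/18 - 247*z/18 - 17*I*z/18 + 26/9 - 52*I/9 = (z - 1/3 + I/2)*(z - 1 + I)*(z + 2 - 2*I/3)*(z + 2 + 3*I)
so the candidates are z = 1/3 - I/2, z = 1 - I, z = -2 + 2*I/3, z = -2 - 3*I.

Check the numerator P(z) = 2*z^2 + 2 at each one:
  P(1/3 - I/2) = 31/18 - 2*I/3 ≠ 0, so z = 1/3 - I/2 is a (simple) pole.
  P(1 - I) = 2 - 4*I ≠ 0, so z = 1 - I is a (simple) pole.
  P(-2 + 2*I/3) = 82/9 - 16*I/3 ≠ 0, so z = -2 + 2*I/3 is a (simple) pole.
  P(-2 - 3*I) = -8 + 24*I ≠ 0, so z = -2 - 3*I is a (simple) pole.

Poles of f: {-2 - 3*I, -2 + 2*I/3, 1/3 - I/2, 1 - I}

Final answer: {-2 - 3*I, -2 + 2*I/3, 1/3 - I/2, 1 - I}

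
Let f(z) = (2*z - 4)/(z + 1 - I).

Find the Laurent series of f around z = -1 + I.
(-6 + 2*I)/(z + 1 - I) + 2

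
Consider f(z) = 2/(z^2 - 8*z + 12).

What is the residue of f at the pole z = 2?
Write f(z) = P(z)/Q(z) with P(z) = 2 and Q(z) = z^2 - 8*z + 12.
The denominator factors as Q(z) = (z - 2)*(z - 6), so z = 2 is a simple zero of Q and P is analytic there; z = 2 is therefore a simple pole and
  Res(f, z₀) = P(z₀)/Q'(z₀).

Q'(z) = 2*z - 8, so Q'(2) = -4.
P(2) = 2.

Res(f, 2) = (2)/(-4) = -1/2

Final answer: -1/2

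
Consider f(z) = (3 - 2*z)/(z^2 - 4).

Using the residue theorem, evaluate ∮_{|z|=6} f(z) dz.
By the residue theorem, ∮_C f(z) dz = 2πi · (sum of the residues of f at the poles inside |z| = 6).

The denominator factors as (z - 2)*(z + 2), so the singularities of f are simple poles at z = 2, z = -2.
  |2|² = 4 < 36 = 6², so this pole is inside the contour.
  |-2|² = 4 < 36 = 6², so this pole is inside the contour.

With P(z) = 3 - 2*z and Q(z) = z^2 - 4, each pole is simple, so Res(f, z₀) = P(z₀)/Q'(z₀) with Q'(z) = 2*z.
  Res(f, 2) = P(2)/Q'(2) = (-1)/(4) = -1/4
  Res(f, -2) = P(-2)/Q'(-2) = (7)/(-4) = -7/4

Sum of residues inside C: -2
∮_C f(z) dz = 2πi · (-2) = -4*I*pi

Final answer: -4*I*pi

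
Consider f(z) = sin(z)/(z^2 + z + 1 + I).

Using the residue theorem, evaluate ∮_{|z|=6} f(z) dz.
By the residue theorem, ∮_C f(z) dz = 2πi · (sum of the residues of f at the poles inside |z| = 6).

The denominator factors as (z + I)*(z + 1 - I), so the singularities of f are simple poles at z = -I, z = -1 + I.
  |-I|² = 1 < 36 = 6², so this pole is inside the contour.
  |-1 + I|² = 2 < 36 = 6², so this pole is inside the contour.

With P(z) = sin(z) and Q(z) = z^2 + z + 1 + I, each pole is simple, so Res(f, z₀) = P(z₀)/Q'(z₀) with Q'(z) = 2*z + 1.
  Res(f, -I) = P(-I)/Q'(-I) = (-I*sinh(1))/(1 - 2*I) = (2/5 - I/5)*sinh(1)
  Res(f, -1 + I) = P(-1 + I)/Q'(-1 + I) = (-sin(1 - I))/(-1 + 2*I) = (1/5 + 2*I/5)*sin(1 - I)

Sum of residues inside C: (2/5 - I/5)*sinh(1) + (1/5 + 2*I/5)*sin(1 - I)
∮_C f(z) dz = 2πi · ((2/5 - I/5)*sinh(1) + (1/5 + 2*I/5)*sin(1 - I)) = pi*(2/5 + 4*I/5)*sinh(1) + pi*(-4/5 + 2*I/5)*sin(1 - I)

Final answer: pi*(2/5 + 4*I/5)*sinh(1) + pi*(-4/5 + 2*I/5)*sin(1 - I)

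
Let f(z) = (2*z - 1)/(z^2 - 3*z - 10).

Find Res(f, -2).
Write f(z) = P(z)/Q(z) with P(z) = 2*z - 1 and Q(z) = z^2 - 3*z - 10.
The denominator factors as Q(z) = (z - 5)*(z + 2), so z = -2 is a simple zero of Q and P is analytic there; z = -2 is therefore a simple pole and
  Res(f, z₀) = P(z₀)/Q'(z₀).

Q'(z) = 2*z - 3, so Q'(-2) = -7.
P(-2) = -5.

Res(f, -2) = (-5)/(-7) = 5/7

Final answer: 5/7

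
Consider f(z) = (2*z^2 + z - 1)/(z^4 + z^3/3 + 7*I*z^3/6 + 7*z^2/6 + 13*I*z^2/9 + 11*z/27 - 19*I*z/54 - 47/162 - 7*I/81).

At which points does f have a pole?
The singularities of f are the zeros of the denominator. Factoring,
  z^4 + z^3/3 + 7*I*z^3/6 + 7*z^2/6 + 13*I*z^2/9 + 11*z/27 - 19*I*z/54 - 47/162 - 7*I/81 = (z - 1/3 + 2*I)*(z + 2/3 - I/3)*(z - 1/3)*(z + 1/3 - I/2)
so the candidates are z = 1/3 - 2*I, z = -2/3 + I/3, z = 1/3, z = -1/3 + I/2.

Check the numerator P(z) = 2*z^2 + z - 1 at each one:
  P(1/3 - 2*I) = -76/9 - 14*I/3 ≠ 0, so z = 1/3 - 2*I is a (simple) pole.
  P(-2/3 + I/3) = -1 - 5*I/9 ≠ 0, so z = -2/3 + I/3 is a (simple) pole.
  P(1/3) = -4/9 ≠ 0, so z = 1/3 is a (simple) pole.
  P(-1/3 + I/2) = -29/18 - I/6 ≠ 0, so z = -1/3 + I/2 is a (simple) pole.

Poles of f: {-2/3 + I/3, -1/3 + I/2, 1/3 - 2*I, 1/3}

Final answer: {-2/3 + I/3, -1/3 + I/2, 1/3 - 2*I, 1/3}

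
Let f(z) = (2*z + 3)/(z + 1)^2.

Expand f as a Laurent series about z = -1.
Put w = z - (-1), i.e. z = w - 1. The denominator is w^2, so it suffices to rewrite the numerator in powers of w.

P(z) = 2*z + 3
P(w - 1) = 1 + 2*w

Dividing each term by w^2:
  f = 1/w^2 + 2/w

Substituting back w = z + 1:
  f(z) = 1/(z + 1)^2 + 2/(z + 1)

The series is finite because the numerator is a polynomial; the negative powers form the principal part, and the coefficient of 1/(z + 1) gives Res(f, -1) = 2.

Final answer: 1/(z + 1)^2 + 2/(z + 1)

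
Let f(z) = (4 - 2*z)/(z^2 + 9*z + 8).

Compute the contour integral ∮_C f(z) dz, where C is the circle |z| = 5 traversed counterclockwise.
By the residue theorem, ∮_C f(z) dz = 2πi · (sum of the residues of f at the poles inside |z| = 5).

The denominator factors as (z + 8)*(z + 1), so the singularities of f are simple poles at z = -8, z = -1.
  |-8|² = 64 > 25 = 5², so this pole is outside the contour.
  |-1|² = 1 < 25 = 5², so this pole is inside the contour.

With P(z) = 4 - 2*z and Q(z) = z^2 + 9*z + 8, each pole is simple, so Res(f, z₀) = P(z₀)/Q'(z₀) with Q'(z) = 2*z + 9.
  Res(f, -1) = P(-1)/Q'(-1) = (6)/(7) = 6/7

∮_C f(z) dz = 2πi · (6/7) = 12*I*pi/7

Final answer: 12*I*pi/7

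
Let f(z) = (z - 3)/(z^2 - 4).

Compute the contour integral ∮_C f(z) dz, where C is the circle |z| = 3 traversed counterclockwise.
By the residue theorem, ∮_C f(z) dz = 2πi · (sum of the residues of f at the poles inside |z| = 3).

The denominator factors as (z + 2)*(z - 2), so the singularities of f are simple poles at z = -2, z = 2.
  |-2|² = 4 < 9 = 3², so this pole is inside the contour.
  |2|² = 4 < 9 = 3², so this pole is inside the contour.

With P(z) = z - 3 and Q(z) = z^2 - 4, each pole is simple, so Res(f, z₀) = P(z₀)/Q'(z₀) with Q'(z) = 2*z.
  Res(f, -2) = P(-2)/Q'(-2) = (-5)/(-4) = 5/4
  Res(f, 2) = P(2)/Q'(2) = (-1)/(4) = -1/4

Sum of residues inside C: 1
∮_C f(z) dz = 2πi · (1) = 2*I*pi

Final answer: 2*I*pi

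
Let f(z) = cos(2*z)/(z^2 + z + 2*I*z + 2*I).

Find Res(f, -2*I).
(1/5 + 2*I/5)*cosh(4)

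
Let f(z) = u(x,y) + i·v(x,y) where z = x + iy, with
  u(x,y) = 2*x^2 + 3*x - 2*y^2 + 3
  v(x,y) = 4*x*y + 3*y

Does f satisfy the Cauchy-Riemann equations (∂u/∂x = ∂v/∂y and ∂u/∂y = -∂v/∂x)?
∂u/∂x = 4*x + 3
∂v/∂y = 4*x + 3
∂u/∂y = -4*y
∂v/∂x = 4*y
∂u/∂x = ∂v/∂y and ∂u/∂y = -∂v/∂x hold identically; f is analytic.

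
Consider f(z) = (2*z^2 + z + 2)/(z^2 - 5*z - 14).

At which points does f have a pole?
The singularities of f are the zeros of the denominator. Factoring,
  z^2 - 5*z - 14 = (z - 7)*(z + 2)
so the candidates are z = 7, z = -2.

Check the numerator P(z) = 2*z^2 + z + 2 at each one:
  P(7) = 107 ≠ 0, so z = 7 is a (simple) pole.
  P(-2) = 8 ≠ 0, so z = -2 is a (simple) pole.

Poles of f: {-2, 7}

Final answer: {-2, 7}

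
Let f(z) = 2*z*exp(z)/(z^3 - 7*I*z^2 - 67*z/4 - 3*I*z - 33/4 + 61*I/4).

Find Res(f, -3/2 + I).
Write f(z) = P(z)/Q(z) with P(z) = 2*z*exp(z) and Q(z) = z^3 - 7*I*z^2 - 67*z/4 - 3*I*z - 33/4 + 61*I/4.
The denominator factors as Q(z) = (z - 1 - 3*I)*(z + 3/2 - I)*(z - 1/2 - 3*I), so z = -3/2 + I is a simple zero of Q and P is analytic there; z = -3/2 + I is therefore a simple pole and
  Res(f, z₀) = P(z₀)/Q'(z₀).

Q'(z) = 3*z^2 - 14*I*z - 67/4 - 3*I, so Q'(-3/2 + I) = 1 + 9*I.
P(-3/2 + I) = (-3 + 2*I)*exp(-3/2 + I).

Res(f, -3/2 + I) = ((-3 + 2*I)*exp(-3/2 + I))/(1 + 9*I) = (15/82 + 29*I/82)*exp(-3/2 + I)

Final answer: (15/82 + 29*I/82)*exp(-3/2 + I)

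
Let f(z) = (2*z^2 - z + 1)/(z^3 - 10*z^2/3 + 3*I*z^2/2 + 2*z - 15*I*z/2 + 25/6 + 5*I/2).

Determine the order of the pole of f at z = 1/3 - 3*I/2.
Factor the denominator:
  z^3 - 10*z^2/3 + 3*I*z^2/2 + 2*z - 15*I*z/2 + 25/6 + 5*I/2 = (z - 1/3 + 3*I/2)*(z - 3 - I)*(z + I)

The numerator P(z) = 2*z^2 - z + 1 has P(1/3 - 3*I/2) = -65/18 - I/2 ≠ 0, so no factor of (z - 1/3 + 3*I/2) cancels.
Near z = 1/3 - 3*I/2 we can therefore write f(z) = g(z)/(z - 1/3 + 3*I/2) with g analytic at 1/3 - 3*I/2 and g(1/3 - 3*I/2) ≠ 0 (g is the numerator divided by the remaining denominator factors).

Hence z = 1/3 - 3*I/2 is a pole of order 1.

Final answer: 1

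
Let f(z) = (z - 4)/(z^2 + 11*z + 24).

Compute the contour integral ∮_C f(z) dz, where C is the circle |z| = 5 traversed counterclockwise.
By the residue theorem, ∮_C f(z) dz = 2πi · (sum of the residues of f at the poles inside |z| = 5).

The denominator factors as (z + 3)*(z + 8), so the singularities of f are simple poles at z = -3, z = -8.
  |-3|² = 9 < 25 = 5², so this pole is inside the contour.
  |-8|² = 64 > 25 = 5², so this pole is outside the contour.

With P(z) = z - 4 and Q(z) = z^2 + 11*z + 24, each pole is simple, so Res(f, z₀) = P(z₀)/Q'(z₀) with Q'(z) = 2*z + 11.
  Res(f, -3) = P(-3)/Q'(-3) = (-7)/(5) = -7/5

∮_C f(z) dz = 2πi · (-7/5) = -14*I*pi/5

Final answer: -14*I*pi/5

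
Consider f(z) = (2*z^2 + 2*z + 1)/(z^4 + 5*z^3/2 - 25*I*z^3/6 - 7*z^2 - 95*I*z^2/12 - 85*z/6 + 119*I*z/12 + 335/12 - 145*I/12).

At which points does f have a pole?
The singularities of f are the zeros of the denominator. Factoring,
  z^4 + 5*z^3/2 - 25*I*z^3/6 - 7*z^2 - 95*I*z^2/12 - 85*z/6 + 119*I*z/12 + 335/12 - 145*I/12 = (z - 3/2 - 2*I)*(z + 3 + I/3)*(z + 2 - 3*I)*(z - 1 + I/2)
so the candidates are z = 3/2 + 2*I, z = -3 - I/3, z = -2 + 3*I, z = 1 - I/2.

Check the numerator P(z) = 2*z^2 + 2*z + 1 at each one:
  P(3/2 + 2*I) = 1/2 + 16*I ≠ 0, so z = 3/2 + 2*I is a (simple) pole.
  P(-3 - I/3) = 115/9 + 10*I/3 ≠ 0, so z = -3 - I/3 is a (simple) pole.
  P(-2 + 3*I) = -13 - 18*I ≠ 0, so z = -2 + 3*I is a (simple) pole.
  P(1 - I/2) = 9/2 - 3*I ≠ 0, so z = 1 - I/2 is a (simple) pole.

Poles of f: {-3 - I/3, -2 + 3*I, 1 - I/2, 3/2 + 2*I}

Final answer: {-3 - I/3, -2 + 3*I, 1 - I/2, 3/2 + 2*I}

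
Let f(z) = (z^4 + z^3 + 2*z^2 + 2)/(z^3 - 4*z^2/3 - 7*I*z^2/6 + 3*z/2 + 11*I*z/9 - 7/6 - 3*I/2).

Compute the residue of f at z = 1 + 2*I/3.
26804/15921 + 30836*I/15921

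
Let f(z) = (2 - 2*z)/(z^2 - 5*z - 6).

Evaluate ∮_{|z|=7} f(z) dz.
-4*I*pi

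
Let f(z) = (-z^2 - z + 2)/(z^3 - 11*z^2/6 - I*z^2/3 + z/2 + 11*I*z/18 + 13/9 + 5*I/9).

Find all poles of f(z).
The singularities of f are the zeros of the denominator. Factoring,
  z^3 - 11*z^2/6 - I*z^2/3 + z/2 + 11*I*z/18 + 13/9 + 5*I/9 = (z - 3/2 + 2*I/3)*(z + 2/3)*(z - 1 - I)
so the candidates are z = 3/2 - 2*I/3, z = -2/3, z = 1 + I.

Check the numerator P(z) = -z^2 - z + 2 at each one:
  P(3/2 - 2*I/3) = -47/36 + 8*I/3 ≠ 0, so z = 3/2 - 2*I/3 is a (simple) pole.
  P(-2/3) = 20/9 ≠ 0, so z = -2/3 is a (simple) pole.
  P(1 + I) = 1 - 3*I ≠ 0, so z = 1 + I is a (simple) pole.

Poles of f: {-2/3, 1 + I, 3/2 - 2*I/3}

Final answer: {-2/3, 1 + I, 3/2 - 2*I/3}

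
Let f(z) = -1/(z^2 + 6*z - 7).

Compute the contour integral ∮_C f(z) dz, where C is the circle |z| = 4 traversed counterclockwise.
By the residue theorem, ∮_C f(z) dz = 2πi · (sum of the residues of f at the poles inside |z| = 4).

The denominator factors as (z + 7)*(z - 1), so the singularities of f are simple poles at z = -7, z = 1.
  |-7|² = 49 > 16 = 4², so this pole is outside the contour.
  |1|² = 1 < 16 = 4², so this pole is inside the contour.

With P(z) = -1 and Q(z) = z^2 + 6*z - 7, each pole is simple, so Res(f, z₀) = P(z₀)/Q'(z₀) with Q'(z) = 2*z + 6.
  Res(f, 1) = P(1)/Q'(1) = (-1)/(8) = -1/8

∮_C f(z) dz = 2πi · (-1/8) = -I*pi/4

Final answer: -I*pi/4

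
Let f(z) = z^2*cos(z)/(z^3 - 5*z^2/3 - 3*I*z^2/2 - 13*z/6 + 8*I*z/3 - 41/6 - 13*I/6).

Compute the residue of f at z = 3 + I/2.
Write f(z) = P(z)/Q(z) with P(z) = z^2*cos(z) and Q(z) = z^3 - 5*z^2/3 - 3*I*z^2/2 - 13*z/6 + 8*I*z/3 - 41/6 - 13*I/6.
The denominator factors as Q(z) = (z + 1/3 + I)*(z - 3 - I/2)*(z + 1 - 2*I), so z = 3 + I/2 is a simple zero of Q and P is analytic there; z = 3 + I/2 is therefore a simple pole and
  Res(f, z₀) = P(z₀)/Q'(z₀).

Q'(z) = 3*z^2 - 10*z/3 - 3*I*z - 13/6 + 8*I/3, so Q'(3 + I/2) = 187/12 + I.
P(3 + I/2) = (35/4 + 3*I)*cos(3 + I/2).

Res(f, 3 + I/2) = ((35/4 + 3*I)*cos(3 + I/2))/(187/12 + I) = (20067/35113 + 5472*I/35113)*cos(3 + I/2)

Final answer: (20067/35113 + 5472*I/35113)*cos(3 + I/2)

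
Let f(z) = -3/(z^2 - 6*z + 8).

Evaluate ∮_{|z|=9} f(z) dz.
0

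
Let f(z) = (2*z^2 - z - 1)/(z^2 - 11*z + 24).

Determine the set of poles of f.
The singularities of f are the zeros of the denominator. Factoring,
  z^2 - 11*z + 24 = (z - 8)*(z - 3)
so the candidates are z = 8, z = 3.

Check the numerator P(z) = 2*z^2 - z - 1 at each one:
  P(8) = 119 ≠ 0, so z = 8 is a (simple) pole.
  P(3) = 14 ≠ 0, so z = 3 is a (simple) pole.

Poles of f: {3, 8}

Final answer: {3, 8}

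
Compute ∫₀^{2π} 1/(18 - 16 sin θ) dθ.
sqrt(17)*pi/17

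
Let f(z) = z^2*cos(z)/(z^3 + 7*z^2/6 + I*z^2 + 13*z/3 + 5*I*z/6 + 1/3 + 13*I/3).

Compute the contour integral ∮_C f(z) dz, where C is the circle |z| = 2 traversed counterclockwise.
By the residue theorem, ∮_C f(z) dz = 2πi · (sum of the residues of f at the poles inside |z| = 2).

The denominator factors as (z + I)*(z + 2/3 + 2*I)*(z + 1/2 - 2*I), so the singularities of f are simple poles at z = -I, z = -2/3 - 2*I, z = -1/2 + 2*I.
  |-I|² = 1 < 4 = 2², so this pole is inside the contour.
  |-2/3 - 2*I|² = 40/9 > 4 = 2², so this pole is outside the contour.
  |-1/2 + 2*I|² = 17/4 > 4 = 2², so this pole is outside the contour.

With P(z) = z^2*cos(z) and Q(z) = z^3 + 7*z^2/6 + I*z^2 + 13*z/3 + 5*I*z/6 + 1/3 + 13*I/3, each pole is simple, so Res(f, z₀) = P(z₀)/Q'(z₀) with Q'(z) = 3*z^2 + 7*z/3 + 2*I*z + 13/3 + 5*I/6.
  Res(f, -I) = P(-I)/Q'(-I) = (-cosh(1))/(10/3 - 3*I/2) = (-120/481 - 54*I/481)*cosh(1)

∮_C f(z) dz = 2πi · ((-120/481 - 54*I/481)*cosh(1)) = pi*(108/481 - 240*I/481)*cosh(1)

Final answer: pi*(108/481 - 240*I/481)*cosh(1)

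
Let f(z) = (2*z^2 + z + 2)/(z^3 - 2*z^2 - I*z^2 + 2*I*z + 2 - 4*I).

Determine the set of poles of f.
The singularities of f are the zeros of the denominator. Factoring,
  z^3 - 2*z^2 - I*z^2 + 2*I*z + 2 - 4*I = (z + 1 - I)*(z - 2 - I)*(z - 1 + I)
so the candidates are z = -1 + I, z = 2 + I, z = 1 - I.

Check the numerator P(z) = 2*z^2 + z + 2 at each one:
  P(-1 + I) = 1 - 3*I ≠ 0, so z = -1 + I is a (simple) pole.
  P(2 + I) = 10 + 9*I ≠ 0, so z = 2 + I is a (simple) pole.
  P(1 - I) = 3 - 5*I ≠ 0, so z = 1 - I is a (simple) pole.

Poles of f: {-1 + I, 1 - I, 2 + I}

Final answer: {-1 + I, 1 - I, 2 + I}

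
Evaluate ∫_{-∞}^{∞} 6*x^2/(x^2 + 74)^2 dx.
3*sqrt(74)*pi/74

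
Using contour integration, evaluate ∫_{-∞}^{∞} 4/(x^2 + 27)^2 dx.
Let f(z) = 4/(z^2 + 27)^2. The denominator has no real zeros and deg Q - deg P = 4 ≥ 2, so the integral of f over the upper semicircle |z| = R tends to 0 as R → ∞. Closing the contour in the upper half-plane,
  ∫_{-∞}^{∞} f(x) dx = 2πi · Σ Res(f, z_k)  over the poles with Im z_k > 0.

Zeros of the denominator: z^2 + 27 = 0 gives z = ±3*sqrt(3)*I.
Upper half-plane: z = 3*sqrt(3)*I (a pole of order 2).

Write f(z) = g(z)/(z - 3*sqrt(3)*I)^2 with g(z) = 4/(z + 3*sqrt(3)*I)^2. For a double pole, Res(f, z₀) = g'(z₀):
  g'(z) = -8/(z + 3*sqrt(3)*I)^3
  Res(f, 3*sqrt(3)*I) = g'(3*sqrt(3)*I) = -sqrt(3)*I/243

∫_{-∞}^{∞} f(x) dx = 2πi · (-sqrt(3)*I/243) = 2*sqrt(3)*pi/243

Final answer: 2*sqrt(3)*pi/243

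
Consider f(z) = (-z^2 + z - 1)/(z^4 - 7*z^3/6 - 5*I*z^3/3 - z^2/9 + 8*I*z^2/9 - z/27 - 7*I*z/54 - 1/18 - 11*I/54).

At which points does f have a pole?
{-1/3, 1/3 - I/3, 1/2 + I, 2/3 + I}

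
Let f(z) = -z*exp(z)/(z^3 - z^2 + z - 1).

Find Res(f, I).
(1/4 + I/4)*exp(I)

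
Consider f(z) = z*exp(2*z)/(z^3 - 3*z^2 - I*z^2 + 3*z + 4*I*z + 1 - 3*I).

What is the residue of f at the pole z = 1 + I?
Write f(z) = P(z)/Q(z) with P(z) = z*exp(2*z) and Q(z) = z^3 - 3*z^2 - I*z^2 + 3*z + 4*I*z + 1 - 3*I.
The denominator factors as Q(z) = (z - I)*(z - 1 - I)*(z - 2 + I), so z = 1 + I is a simple zero of Q and P is analytic there; z = 1 + I is therefore a simple pole and
  Res(f, z₀) = P(z₀)/Q'(z₀).

Q'(z) = 3*z^2 - 6*z - 2*I*z + 3 + 4*I, so Q'(1 + I) = -1 + 2*I.
P(1 + I) = (1 + I)*exp(2 + 2*I).

Res(f, 1 + I) = ((1 + I)*exp(2 + 2*I))/(-1 + 2*I) = (1/5 - 3*I/5)*exp(2 + 2*I)

Final answer: (1/5 - 3*I/5)*exp(2 + 2*I)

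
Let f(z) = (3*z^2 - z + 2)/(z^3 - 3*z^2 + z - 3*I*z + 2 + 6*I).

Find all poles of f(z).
The singularities of f are the zeros of the denominator. Factoring,
  z^3 - 3*z^2 + z - 3*I*z + 2 + 6*I = (z - 2 - I)*(z - 2)*(z + 1 + I)
so the candidates are z = 2 + I, z = 2, z = -1 - I.

Check the numerator P(z) = 3*z^2 - z + 2 at each one:
  P(2 + I) = 9 + 11*I ≠ 0, so z = 2 + I is a (simple) pole.
  P(2) = 12 ≠ 0, so z = 2 is a (simple) pole.
  P(-1 - I) = 3 + 7*I ≠ 0, so z = -1 - I is a (simple) pole.

Poles of f: {-1 - I, 2, 2 + I}

Final answer: {-1 - I, 2, 2 + I}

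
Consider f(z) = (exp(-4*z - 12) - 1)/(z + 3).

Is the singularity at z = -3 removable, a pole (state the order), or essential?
Let u = z + 3. The exponent is -4*z - 12 = -4u, so
  f = (e^(-4u) - 1)/u = ((-4u) + (-4u)^2/2 + (-4u)^3/6 + ...)/u = -4 + (8)*u + (-32/3)*u^2 + ...
The Laurent expansion about u = 0 has no negative powers; equivalently lim_{z→-3} f(z) = -4 exists and is finite.
So the singularity is removable.

Final answer: removable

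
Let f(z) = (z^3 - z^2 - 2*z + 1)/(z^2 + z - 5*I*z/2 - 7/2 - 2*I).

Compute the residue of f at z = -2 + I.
Write f(z) = P(z)/Q(z) with P(z) = z^3 - z^2 - 2*z + 1 and Q(z) = z^2 + z - 5*I*z/2 - 7/2 - 2*I.
The denominator factors as Q(z) = (z + 2 - I)*(z - 1 - 3*I/2), so z = -2 + I is a simple zero of Q and P is analytic there; z = -2 + I is therefore a simple pole and
  Res(f, z₀) = P(z₀)/Q'(z₀).

Q'(z) = 2*z + 1 - 5*I/2, so Q'(-2 + I) = -3 - I/2.
P(-2 + I) = 13*I.

Res(f, -2 + I) = (13*I)/(-3 - I/2) = -26/37 - 156*I/37

Final answer: -26/37 - 156*I/37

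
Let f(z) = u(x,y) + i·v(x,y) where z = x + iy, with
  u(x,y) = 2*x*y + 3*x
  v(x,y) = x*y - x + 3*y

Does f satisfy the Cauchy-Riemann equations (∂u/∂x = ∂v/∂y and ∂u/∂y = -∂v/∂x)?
∂u/∂x = 2*y + 3
∂v/∂y = x + 3
∂u/∂y = 2*x
∂v/∂x = y - 1
∂u/∂x ≠ ∂v/∂y and ∂u/∂y ≠ -∂v/∂x; the Cauchy-Riemann equations are not satisfied, so f is not analytic.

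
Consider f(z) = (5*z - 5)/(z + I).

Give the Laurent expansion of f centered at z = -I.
(-5 - 5*I)/(z + I) + 5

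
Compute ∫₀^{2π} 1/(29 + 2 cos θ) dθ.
2*sqrt(93)*pi/279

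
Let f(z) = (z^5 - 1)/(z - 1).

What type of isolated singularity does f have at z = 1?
The numerator vanishes at z = 1 ((1)^5 = 1), so it is divisible by z - 1:
  z^5 - 1 = (z - 1)*(z^4 + z^3 + z^2 + z + 1)
Hence for z ≠ 1, f(z) = z^4 + z^3 + z^2 + z + 1, a polynomial, and lim_{z→1} f(z) = 5 is finite.
So the singularity is removable.

Final answer: removable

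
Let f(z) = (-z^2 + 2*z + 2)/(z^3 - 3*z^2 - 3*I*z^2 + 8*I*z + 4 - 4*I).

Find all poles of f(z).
{2*I, 1 + I, 2}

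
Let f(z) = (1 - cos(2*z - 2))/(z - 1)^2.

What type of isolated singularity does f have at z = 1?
Let u = z - 1. The argument of cos is 2*z - 2 = 2u, so
  f = (1 - cos(2u))/u^2 = ((2u)^2/2 - (2u)^4/24 + ...)/u^2 = 2 - (2/3)*u^2 + ...
The Laurent expansion about u = 0 has no negative powers; equivalently lim_{z→1} f(z) = 2 exists and is finite.
So the singularity is removable.

Final answer: removable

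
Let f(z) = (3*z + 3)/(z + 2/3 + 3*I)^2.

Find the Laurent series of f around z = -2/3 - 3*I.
(1 - 9*I)/(z + 2/3 + 3*I)^2 + 3/(z + 2/3 + 3*I)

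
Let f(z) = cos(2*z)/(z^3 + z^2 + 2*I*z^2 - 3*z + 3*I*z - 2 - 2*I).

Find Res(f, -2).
(1/10 + I/10)*cos(4)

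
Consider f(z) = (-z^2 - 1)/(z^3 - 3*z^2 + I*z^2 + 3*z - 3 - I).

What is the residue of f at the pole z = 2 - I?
Write f(z) = P(z)/Q(z) with P(z) = -z^2 - 1 and Q(z) = z^3 - 3*z^2 + I*z^2 + 3*z - 3 - I.
The denominator factors as Q(z) = (z - 1 + I)*(z - 2 + I)*(z - I), so z = 2 - I is a simple zero of Q and P is analytic there; z = 2 - I is therefore a simple pole and
  Res(f, z₀) = P(z₀)/Q'(z₀).

Q'(z) = 3*z^2 - 6*z + 2*I*z + 3, so Q'(2 - I) = 2 - 2*I.
P(2 - I) = -4 + 4*I.

Res(f, 2 - I) = (-4 + 4*I)/(2 - 2*I) = -2

Final answer: -2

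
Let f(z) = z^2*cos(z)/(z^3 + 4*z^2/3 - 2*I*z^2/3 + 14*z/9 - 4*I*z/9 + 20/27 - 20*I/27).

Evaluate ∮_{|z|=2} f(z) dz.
By the residue theorem, ∮_C f(z) dz = 2πi · (sum of the residues of f at the poles inside |z| = 2).

The denominator factors as (z + 2/3 - 2*I/3)*(z + 1/3 - I)*(z + 1/3 + I), so the singularities of f are simple poles at z = -2/3 + 2*I/3, z = -1/3 + I, z = -1/3 - I.
  |-2/3 + 2*I/3|² = 8/9 < 4 = 2², so this pole is inside the contour.
  |-1/3 + I|² = 10/9 < 4 = 2², so this pole is inside the contour.
  |-1/3 - I|² = 10/9 < 4 = 2², so this pole is inside the contour.

With P(z) = z^2*cos(z) and Q(z) = z^3 + 4*z^2/3 - 2*I*z^2/3 + 14*z/9 - 4*I*z/9 + 20/27 - 20*I/27, each pole is simple, so Res(f, z₀) = P(z₀)/Q'(z₀) with Q'(z) = 3*z^2 + 8*z/3 - 4*I*z/3 + 14/9 - 4*I/9.
  Res(f, -2/3 + 2*I/3) = P(-2/3 + 2*I/3)/Q'(-2/3 + 2*I/3) = (-8*I*cos(2/3 - 2*I/3)/9)/(2/3 - 4*I/9) = (8/13 - 12*I/13)*cos(2/3 - 2*I/3)
  Res(f, -1/3 + I) = P(-1/3 + I)/Q'(-1/3 + I) = ((-8/9 - 2*I/3)*cos(1/3 - I))/(-2/3 + 2*I/3) = (1/6 + 7*I/6)*cos(1/3 - I)
  Res(f, -1/3 - I) = P(-1/3 - I)/Q'(-1/3 - I) = ((-8/9 + 2*I/3)*cos(1/3 + I))/(-10/3 - 2*I/3) = (17/78 - 19*I/78)*cos(1/3 + I)

Sum of residues inside C: (8/13 - 12*I/13)*cos(2/3 - 2*I/3) + (17/78 - 19*I/78)*cos(1/3 + I) + (1/6 + 7*I/6)*cos(1/3 - I)
∮_C f(z) dz = 2πi · ((8/13 - 12*I/13)*cos(2/3 - 2*I/3) + (17/78 - 19*I/78)*cos(1/3 + I) + (1/6 + 7*I/6)*cos(1/3 - I)) = pi*(-7/3 + I/3)*cos(1/3 - I) + pi*(19/39 + 17*I/39)*cos(1/3 + I) + pi*(24/13 + 16*I/13)*cos(2/3 - 2*I/3)

Final answer: pi*(-7/3 + I/3)*cos(1/3 - I) + pi*(19/39 + 17*I/39)*cos(1/3 + I) + pi*(24/13 + 16*I/13)*cos(2/3 - 2*I/3)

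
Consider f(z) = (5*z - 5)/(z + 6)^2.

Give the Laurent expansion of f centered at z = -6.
Put w = z - (-6), i.e. z = w - 6. The denominator is w^2, so it suffices to rewrite the numerator in powers of w.

P(z) = 5*z - 5
P(w - 6) = -35 + 5*w

Dividing each term by w^2:
  f = -35/w^2 + 5/w

Substituting back w = z + 6:
  f(z) = -35/(z + 6)^2 + 5/(z + 6)

The series is finite because the numerator is a polynomial; the negative powers form the principal part, and the coefficient of 1/(z + 6) gives Res(f, -6) = 5.

Final answer: -35/(z + 6)^2 + 5/(z + 6)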